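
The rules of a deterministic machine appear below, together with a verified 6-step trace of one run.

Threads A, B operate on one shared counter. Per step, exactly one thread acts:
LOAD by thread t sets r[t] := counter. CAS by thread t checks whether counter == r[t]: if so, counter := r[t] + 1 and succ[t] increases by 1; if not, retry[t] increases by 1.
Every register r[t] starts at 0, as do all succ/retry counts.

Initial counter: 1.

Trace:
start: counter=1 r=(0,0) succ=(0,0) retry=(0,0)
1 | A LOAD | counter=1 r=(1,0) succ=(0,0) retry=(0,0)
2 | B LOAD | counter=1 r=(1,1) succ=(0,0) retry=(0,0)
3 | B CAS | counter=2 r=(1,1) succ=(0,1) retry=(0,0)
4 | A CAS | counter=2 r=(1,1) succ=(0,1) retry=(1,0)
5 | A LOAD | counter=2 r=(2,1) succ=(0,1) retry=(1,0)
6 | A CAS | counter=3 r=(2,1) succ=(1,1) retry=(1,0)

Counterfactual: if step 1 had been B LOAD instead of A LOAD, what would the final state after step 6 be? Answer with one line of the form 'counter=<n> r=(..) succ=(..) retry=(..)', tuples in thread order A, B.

counter=3 r=(2,1) succ=(1,1) retry=(1,0)

(re-executing from step 1 with the substitution; state before step 1: counter=1 r=(0,0) succ=(0,0) retry=(0,0))
1 | B LOAD | counter=1 r=(0,1) succ=(0,0) retry=(0,0)
2 | B LOAD | counter=1 r=(0,1) succ=(0,0) retry=(0,0)
3 | B CAS | counter=2 r=(0,1) succ=(0,1) retry=(0,0)
4 | A CAS | counter=2 r=(0,1) succ=(0,1) retry=(1,0)
5 | A LOAD | counter=2 r=(2,1) succ=(0,1) retry=(1,0)
6 | A CAS | counter=3 r=(2,1) succ=(1,1) retry=(1,0)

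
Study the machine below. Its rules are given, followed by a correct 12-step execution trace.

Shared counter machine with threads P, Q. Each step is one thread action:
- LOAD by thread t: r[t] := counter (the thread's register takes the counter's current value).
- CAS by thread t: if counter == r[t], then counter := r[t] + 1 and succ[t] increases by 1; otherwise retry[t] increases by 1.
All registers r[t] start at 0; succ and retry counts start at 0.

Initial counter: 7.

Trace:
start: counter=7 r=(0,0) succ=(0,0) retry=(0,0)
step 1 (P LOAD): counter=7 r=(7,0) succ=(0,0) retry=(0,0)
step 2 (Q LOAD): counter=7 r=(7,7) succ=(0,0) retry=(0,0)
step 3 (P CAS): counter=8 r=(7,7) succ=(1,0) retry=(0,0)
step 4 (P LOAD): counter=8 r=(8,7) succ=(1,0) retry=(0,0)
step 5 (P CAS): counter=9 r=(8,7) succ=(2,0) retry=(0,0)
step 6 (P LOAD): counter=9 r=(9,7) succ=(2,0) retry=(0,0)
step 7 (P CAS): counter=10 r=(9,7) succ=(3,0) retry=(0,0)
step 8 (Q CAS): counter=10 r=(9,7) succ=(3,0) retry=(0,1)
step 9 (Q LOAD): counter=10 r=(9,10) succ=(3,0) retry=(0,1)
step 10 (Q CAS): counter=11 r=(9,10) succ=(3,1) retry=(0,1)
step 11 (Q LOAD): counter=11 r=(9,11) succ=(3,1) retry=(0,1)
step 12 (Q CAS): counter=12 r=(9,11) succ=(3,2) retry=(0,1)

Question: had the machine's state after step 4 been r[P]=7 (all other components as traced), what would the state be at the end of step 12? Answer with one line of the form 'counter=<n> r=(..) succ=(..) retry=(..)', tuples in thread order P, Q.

counter=11 r=(8,10) succ=(2,2) retry=(1,1)

state after step 4 := counter=8 r=(7,7) succ=(1,0) retry=(0,0)
step 5 (P CAS): counter=8 r=(7,7) succ=(1,0) retry=(1,0)
step 6 (P LOAD): counter=8 r=(8,7) succ=(1,0) retry=(1,0)
step 7 (P CAS): counter=9 r=(8,7) succ=(2,0) retry=(1,0)
step 8 (Q CAS): counter=9 r=(8,7) succ=(2,0) retry=(1,1)
step 9 (Q LOAD): counter=9 r=(8,9) succ=(2,0) retry=(1,1)
step 10 (Q CAS): counter=10 r=(8,9) succ=(2,1) retry=(1,1)
step 11 (Q LOAD): counter=10 r=(8,10) succ=(2,1) retry=(1,1)
step 12 (Q CAS): counter=11 r=(8,10) succ=(2,2) retry=(1,1)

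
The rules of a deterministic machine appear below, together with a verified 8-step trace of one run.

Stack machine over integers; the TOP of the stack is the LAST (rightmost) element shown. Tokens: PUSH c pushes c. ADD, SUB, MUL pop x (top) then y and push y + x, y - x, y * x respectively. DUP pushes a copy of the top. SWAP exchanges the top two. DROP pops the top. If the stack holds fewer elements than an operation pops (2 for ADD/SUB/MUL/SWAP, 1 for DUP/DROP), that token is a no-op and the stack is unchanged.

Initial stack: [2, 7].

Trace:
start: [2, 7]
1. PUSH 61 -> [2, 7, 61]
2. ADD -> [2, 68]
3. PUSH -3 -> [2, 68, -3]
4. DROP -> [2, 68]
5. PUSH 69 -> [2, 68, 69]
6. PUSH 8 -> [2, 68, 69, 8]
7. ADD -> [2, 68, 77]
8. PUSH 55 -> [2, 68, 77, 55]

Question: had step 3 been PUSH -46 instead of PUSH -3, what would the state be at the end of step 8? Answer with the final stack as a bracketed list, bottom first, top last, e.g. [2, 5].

[2, 68, 77, 55]

(re-executing from step 3 with the substitution; state before step 3: [2, 68])
3. PUSH -46 -> [2, 68, -46]
4. DROP -> [2, 68]
5. PUSH 69 -> [2, 68, 69]
6. PUSH 8 -> [2, 68, 69, 8]
7. ADD -> [2, 68, 77]
8. PUSH 55 -> [2, 68, 77, 55]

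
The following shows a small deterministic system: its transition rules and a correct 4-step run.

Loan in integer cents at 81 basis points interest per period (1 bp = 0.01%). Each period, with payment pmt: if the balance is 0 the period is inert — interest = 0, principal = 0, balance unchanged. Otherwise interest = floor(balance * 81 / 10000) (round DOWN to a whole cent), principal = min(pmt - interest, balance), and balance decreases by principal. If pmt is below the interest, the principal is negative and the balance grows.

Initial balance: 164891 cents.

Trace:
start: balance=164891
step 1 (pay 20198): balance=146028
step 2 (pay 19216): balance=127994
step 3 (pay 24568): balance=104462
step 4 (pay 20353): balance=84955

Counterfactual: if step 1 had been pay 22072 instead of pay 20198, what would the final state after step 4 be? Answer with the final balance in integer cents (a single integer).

83035

(re-executing from step 1 with the substitution; state before step 1: balance=164891)
step 1 (pay 22072): balance=144154
step 2 (pay 19216): balance=126105
step 3 (pay 24568): balance=102558
step 4 (pay 20353): balance=83035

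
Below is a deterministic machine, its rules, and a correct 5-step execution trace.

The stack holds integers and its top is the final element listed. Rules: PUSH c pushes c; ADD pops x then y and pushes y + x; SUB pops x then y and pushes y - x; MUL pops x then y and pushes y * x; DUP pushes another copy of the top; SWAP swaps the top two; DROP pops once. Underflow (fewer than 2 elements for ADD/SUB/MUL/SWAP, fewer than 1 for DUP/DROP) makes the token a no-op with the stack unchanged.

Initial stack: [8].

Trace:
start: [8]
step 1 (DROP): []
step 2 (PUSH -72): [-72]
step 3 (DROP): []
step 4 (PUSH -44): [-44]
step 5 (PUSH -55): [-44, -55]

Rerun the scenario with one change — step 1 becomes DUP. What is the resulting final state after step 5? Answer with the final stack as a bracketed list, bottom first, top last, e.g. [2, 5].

(re-executing from step 1 with the substitution; state before step 1: [8])
step 1 (DUP): [8, 8]
step 2 (PUSH -72): [8, 8, -72]
step 3 (DROP): [8, 8]
step 4 (PUSH -44): [8, 8, -44]
step 5 (PUSH -55): [8, 8, -44, -55]

[8, 8, -44, -55]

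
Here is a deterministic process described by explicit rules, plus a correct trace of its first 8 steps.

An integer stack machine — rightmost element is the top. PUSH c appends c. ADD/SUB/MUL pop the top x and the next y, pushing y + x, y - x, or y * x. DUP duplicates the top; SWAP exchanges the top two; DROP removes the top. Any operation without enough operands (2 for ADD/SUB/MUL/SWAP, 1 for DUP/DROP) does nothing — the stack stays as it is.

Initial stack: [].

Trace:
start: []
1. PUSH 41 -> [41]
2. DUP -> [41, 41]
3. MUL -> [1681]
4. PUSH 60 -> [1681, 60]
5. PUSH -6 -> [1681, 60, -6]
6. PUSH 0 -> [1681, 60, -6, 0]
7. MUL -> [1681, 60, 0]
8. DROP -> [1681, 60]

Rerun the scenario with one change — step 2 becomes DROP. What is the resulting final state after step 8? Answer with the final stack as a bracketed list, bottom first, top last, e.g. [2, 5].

(re-executing from step 2 with the substitution; state before step 2: [41])
2. DROP -> []
3. MUL -> []
4. PUSH 60 -> [60]
5. PUSH -6 -> [60, -6]
6. PUSH 0 -> [60, -6, 0]
7. MUL -> [60, 0]
8. DROP -> [60]

[60]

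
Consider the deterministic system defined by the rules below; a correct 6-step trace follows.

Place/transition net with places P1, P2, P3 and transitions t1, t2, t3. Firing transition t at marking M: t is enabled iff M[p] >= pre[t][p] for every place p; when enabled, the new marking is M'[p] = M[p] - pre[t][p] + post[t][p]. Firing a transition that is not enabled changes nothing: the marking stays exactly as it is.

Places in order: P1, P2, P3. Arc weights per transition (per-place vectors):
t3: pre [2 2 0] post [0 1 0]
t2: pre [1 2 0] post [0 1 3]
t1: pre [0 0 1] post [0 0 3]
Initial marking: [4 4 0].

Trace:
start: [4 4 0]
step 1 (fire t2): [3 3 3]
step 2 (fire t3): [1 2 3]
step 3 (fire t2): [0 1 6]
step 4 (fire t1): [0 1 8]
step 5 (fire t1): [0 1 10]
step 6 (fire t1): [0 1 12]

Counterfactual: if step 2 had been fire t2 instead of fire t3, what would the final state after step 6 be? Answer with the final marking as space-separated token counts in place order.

(re-executing from step 2 with the substitution; state before step 2: [3 3 3])
step 2 (fire t2): [2 2 6]
step 3 (fire t2): [1 1 9]
step 4 (fire t1): [1 1 11]
step 5 (fire t1): [1 1 13]
step 6 (fire t1): [1 1 15]

1 1 15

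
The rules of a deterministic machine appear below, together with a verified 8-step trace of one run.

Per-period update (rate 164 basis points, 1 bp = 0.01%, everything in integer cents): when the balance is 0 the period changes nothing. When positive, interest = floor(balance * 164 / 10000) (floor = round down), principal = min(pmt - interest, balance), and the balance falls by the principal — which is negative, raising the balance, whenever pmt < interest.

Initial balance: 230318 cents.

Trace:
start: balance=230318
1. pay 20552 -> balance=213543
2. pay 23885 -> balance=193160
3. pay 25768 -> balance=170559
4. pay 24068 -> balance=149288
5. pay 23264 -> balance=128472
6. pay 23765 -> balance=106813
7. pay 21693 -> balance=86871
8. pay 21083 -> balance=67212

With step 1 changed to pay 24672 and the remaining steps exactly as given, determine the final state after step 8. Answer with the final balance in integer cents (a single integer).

(re-executing from step 1 with the substitution; state before step 1: balance=230318)
1. pay 24672 -> balance=209423
2. pay 23885 -> balance=188972
3. pay 25768 -> balance=166303
4. pay 24068 -> balance=144962
5. pay 23264 -> balance=124075
6. pay 23765 -> balance=102344
7. pay 21693 -> balance=82329
8. pay 21083 -> balance=62596

62596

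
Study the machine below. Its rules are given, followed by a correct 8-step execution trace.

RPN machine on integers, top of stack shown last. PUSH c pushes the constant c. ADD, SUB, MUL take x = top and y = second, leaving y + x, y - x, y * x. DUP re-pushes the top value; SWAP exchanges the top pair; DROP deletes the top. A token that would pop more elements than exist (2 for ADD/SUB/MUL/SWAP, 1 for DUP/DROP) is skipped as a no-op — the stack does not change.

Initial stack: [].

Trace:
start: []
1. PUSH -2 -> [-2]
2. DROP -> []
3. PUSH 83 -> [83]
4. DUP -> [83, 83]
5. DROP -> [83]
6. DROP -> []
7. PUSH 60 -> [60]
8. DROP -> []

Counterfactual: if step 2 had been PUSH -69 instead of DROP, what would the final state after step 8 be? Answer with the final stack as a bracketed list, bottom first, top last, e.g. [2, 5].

[-2, -69]

(re-executing from step 2 with the substitution; state before step 2: [-2])
2. PUSH -69 -> [-2, -69]
3. PUSH 83 -> [-2, -69, 83]
4. DUP -> [-2, -69, 83, 83]
5. DROP -> [-2, -69, 83]
6. DROP -> [-2, -69]
7. PUSH 60 -> [-2, -69, 60]
8. DROP -> [-2, -69]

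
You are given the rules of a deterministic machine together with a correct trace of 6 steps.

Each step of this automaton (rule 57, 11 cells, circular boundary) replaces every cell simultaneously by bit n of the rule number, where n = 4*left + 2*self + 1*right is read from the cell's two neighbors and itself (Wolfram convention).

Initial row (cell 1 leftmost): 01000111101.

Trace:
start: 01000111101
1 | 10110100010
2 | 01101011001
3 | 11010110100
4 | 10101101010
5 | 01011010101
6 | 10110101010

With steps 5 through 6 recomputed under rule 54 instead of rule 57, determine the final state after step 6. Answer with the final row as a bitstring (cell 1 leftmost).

00001100000

(re-executing steps 5..6 under rule 54; state before step 5: 10101101010)
5 | 11110011111
6 | 00001100000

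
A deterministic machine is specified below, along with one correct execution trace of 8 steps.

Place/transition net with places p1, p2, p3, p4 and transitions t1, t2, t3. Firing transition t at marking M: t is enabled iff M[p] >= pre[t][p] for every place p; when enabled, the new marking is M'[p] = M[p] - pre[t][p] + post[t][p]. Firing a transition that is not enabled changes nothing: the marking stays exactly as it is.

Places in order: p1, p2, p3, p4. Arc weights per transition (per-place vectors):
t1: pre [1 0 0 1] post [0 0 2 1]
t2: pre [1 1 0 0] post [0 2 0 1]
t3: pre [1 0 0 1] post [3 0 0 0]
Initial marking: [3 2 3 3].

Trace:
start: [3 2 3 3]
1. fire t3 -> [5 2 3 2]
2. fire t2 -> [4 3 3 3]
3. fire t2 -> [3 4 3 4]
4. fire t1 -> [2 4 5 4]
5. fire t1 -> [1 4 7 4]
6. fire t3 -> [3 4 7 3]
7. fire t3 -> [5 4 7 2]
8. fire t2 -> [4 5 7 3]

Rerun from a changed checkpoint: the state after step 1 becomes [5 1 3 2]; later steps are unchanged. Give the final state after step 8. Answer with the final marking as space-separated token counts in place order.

state after step 1 := [5 1 3 2]
2. fire t2 -> [4 2 3 3]
3. fire t2 -> [3 3 3 4]
4. fire t1 -> [2 3 5 4]
5. fire t1 -> [1 3 7 4]
6. fire t3 -> [3 3 7 3]
7. fire t3 -> [5 3 7 2]
8. fire t2 -> [4 4 7 3]

4 4 7 3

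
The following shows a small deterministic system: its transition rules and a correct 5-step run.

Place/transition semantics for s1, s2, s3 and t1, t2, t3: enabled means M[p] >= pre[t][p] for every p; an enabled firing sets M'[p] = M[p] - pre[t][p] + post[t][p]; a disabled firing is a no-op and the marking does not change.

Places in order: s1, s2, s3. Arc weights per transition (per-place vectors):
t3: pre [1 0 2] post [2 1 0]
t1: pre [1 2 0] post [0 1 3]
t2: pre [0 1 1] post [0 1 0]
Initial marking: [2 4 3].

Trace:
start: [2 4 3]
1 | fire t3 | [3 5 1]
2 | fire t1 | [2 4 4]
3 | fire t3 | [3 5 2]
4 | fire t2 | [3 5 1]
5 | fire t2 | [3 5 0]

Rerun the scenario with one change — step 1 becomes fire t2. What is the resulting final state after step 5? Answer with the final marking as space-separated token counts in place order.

(re-executing from step 1 with the substitution; state before step 1: [2 4 3])
1 | fire t2 | [2 4 2]
2 | fire t1 | [1 3 5]
3 | fire t3 | [2 4 3]
4 | fire t2 | [2 4 2]
5 | fire t2 | [2 4 1]

2 4 1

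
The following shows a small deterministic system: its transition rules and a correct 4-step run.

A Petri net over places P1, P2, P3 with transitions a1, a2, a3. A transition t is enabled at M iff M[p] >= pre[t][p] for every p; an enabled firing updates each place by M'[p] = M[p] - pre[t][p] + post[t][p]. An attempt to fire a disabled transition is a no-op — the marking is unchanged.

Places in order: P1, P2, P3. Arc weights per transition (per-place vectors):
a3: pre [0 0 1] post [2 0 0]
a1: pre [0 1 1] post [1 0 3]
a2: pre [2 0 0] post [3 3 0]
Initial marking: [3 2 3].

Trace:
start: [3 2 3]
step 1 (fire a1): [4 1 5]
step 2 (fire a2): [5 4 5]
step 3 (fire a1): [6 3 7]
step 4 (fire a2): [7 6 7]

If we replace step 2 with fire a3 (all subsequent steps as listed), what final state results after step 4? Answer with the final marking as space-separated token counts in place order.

(re-executing from step 2 with the substitution; state before step 2: [4 1 5])
step 2 (fire a3): [6 1 4]
step 3 (fire a1): [7 0 6]
step 4 (fire a2): [8 3 6]

8 3 6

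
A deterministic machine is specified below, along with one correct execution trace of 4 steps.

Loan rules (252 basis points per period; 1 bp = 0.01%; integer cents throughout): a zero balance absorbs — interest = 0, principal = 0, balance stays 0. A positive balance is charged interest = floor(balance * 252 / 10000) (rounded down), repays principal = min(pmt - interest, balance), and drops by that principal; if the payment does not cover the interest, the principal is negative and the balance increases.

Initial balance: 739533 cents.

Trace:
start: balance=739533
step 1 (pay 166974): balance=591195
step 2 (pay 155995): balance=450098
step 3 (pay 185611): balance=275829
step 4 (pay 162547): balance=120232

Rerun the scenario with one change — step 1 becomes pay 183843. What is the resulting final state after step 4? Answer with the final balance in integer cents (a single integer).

102056

(re-executing from step 1 with the substitution; state before step 1: balance=739533)
step 1 (pay 183843): balance=574326
step 2 (pay 155995): balance=432804
step 3 (pay 185611): balance=258099
step 4 (pay 162547): balance=102056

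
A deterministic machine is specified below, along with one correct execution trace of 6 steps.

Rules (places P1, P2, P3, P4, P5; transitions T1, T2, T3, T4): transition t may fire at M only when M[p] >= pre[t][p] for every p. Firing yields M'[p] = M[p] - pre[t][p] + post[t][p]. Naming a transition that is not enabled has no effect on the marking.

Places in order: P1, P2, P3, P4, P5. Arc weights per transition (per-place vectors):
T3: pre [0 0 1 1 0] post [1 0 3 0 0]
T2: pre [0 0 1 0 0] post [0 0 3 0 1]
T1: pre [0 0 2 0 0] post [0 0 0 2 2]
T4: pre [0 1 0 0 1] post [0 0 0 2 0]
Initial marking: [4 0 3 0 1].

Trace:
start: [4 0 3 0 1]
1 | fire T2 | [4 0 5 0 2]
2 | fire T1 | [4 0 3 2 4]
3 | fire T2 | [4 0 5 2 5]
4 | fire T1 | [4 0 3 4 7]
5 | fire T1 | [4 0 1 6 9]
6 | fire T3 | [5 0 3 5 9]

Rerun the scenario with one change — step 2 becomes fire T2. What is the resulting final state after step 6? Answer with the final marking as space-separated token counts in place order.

5 0 7 3 8

(re-executing from step 2 with the substitution; state before step 2: [4 0 5 0 2])
2 | fire T2 | [4 0 7 0 3]
3 | fire T2 | [4 0 9 0 4]
4 | fire T1 | [4 0 7 2 6]
5 | fire T1 | [4 0 5 4 8]
6 | fire T3 | [5 0 7 3 8]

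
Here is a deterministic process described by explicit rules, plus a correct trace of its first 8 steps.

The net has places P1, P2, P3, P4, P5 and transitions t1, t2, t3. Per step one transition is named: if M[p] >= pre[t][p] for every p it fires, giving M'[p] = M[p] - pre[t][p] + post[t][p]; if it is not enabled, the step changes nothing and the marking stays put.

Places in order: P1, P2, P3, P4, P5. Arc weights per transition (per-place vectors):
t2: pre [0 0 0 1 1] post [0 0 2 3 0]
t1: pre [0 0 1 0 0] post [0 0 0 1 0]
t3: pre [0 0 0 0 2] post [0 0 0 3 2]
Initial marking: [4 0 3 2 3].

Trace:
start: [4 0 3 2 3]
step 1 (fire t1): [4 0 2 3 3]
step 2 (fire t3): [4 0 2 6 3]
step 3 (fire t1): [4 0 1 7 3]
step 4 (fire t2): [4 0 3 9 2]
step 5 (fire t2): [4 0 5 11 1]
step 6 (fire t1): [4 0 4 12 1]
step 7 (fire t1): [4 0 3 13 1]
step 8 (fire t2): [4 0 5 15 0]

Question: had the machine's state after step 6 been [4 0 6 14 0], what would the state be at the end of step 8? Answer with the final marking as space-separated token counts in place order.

4 0 5 15 0

state after step 6 := [4 0 6 14 0]
step 7 (fire t1): [4 0 5 15 0]
step 8 (fire t2): [4 0 5 15 0]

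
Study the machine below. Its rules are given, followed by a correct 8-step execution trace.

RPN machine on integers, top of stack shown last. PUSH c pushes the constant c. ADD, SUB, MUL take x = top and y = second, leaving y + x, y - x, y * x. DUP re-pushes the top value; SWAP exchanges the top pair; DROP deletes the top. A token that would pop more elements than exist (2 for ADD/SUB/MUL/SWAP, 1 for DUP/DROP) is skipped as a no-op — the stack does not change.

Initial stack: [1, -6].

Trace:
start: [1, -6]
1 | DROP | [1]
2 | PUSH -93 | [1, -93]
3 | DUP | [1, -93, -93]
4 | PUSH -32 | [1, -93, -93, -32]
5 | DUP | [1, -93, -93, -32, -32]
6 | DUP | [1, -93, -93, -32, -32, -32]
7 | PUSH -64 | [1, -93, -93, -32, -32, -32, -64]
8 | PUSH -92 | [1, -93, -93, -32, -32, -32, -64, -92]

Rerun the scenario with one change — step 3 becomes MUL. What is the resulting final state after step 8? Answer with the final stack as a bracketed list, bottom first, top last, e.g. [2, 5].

[-93, -32, -32, -32, -64, -92]

(re-executing from step 3 with the substitution; state before step 3: [1, -93])
3 | MUL | [-93]
4 | PUSH -32 | [-93, -32]
5 | DUP | [-93, -32, -32]
6 | DUP | [-93, -32, -32, -32]
7 | PUSH -64 | [-93, -32, -32, -32, -64]
8 | PUSH -92 | [-93, -32, -32, -32, -64, -92]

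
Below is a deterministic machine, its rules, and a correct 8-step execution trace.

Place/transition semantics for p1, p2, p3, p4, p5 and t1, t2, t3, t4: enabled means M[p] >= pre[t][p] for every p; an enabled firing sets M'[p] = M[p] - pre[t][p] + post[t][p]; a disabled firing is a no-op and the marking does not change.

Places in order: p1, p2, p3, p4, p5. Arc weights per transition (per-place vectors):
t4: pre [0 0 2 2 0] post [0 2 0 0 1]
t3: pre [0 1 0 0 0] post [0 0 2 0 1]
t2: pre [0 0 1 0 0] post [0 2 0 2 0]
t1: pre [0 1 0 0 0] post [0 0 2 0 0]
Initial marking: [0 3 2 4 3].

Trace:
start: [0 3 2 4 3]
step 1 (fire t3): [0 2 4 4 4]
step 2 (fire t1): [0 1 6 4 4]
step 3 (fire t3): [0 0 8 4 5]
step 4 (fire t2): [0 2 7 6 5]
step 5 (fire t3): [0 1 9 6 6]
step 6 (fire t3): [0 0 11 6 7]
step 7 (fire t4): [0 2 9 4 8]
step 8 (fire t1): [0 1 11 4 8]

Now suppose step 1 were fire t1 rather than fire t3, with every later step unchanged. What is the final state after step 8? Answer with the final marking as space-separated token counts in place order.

0 1 11 4 7

(re-executing from step 1 with the substitution; state before step 1: [0 3 2 4 3])
step 1 (fire t1): [0 2 4 4 3]
step 2 (fire t1): [0 1 6 4 3]
step 3 (fire t3): [0 0 8 4 4]
step 4 (fire t2): [0 2 7 6 4]
step 5 (fire t3): [0 1 9 6 5]
step 6 (fire t3): [0 0 11 6 6]
step 7 (fire t4): [0 2 9 4 7]
step 8 (fire t1): [0 1 11 4 7]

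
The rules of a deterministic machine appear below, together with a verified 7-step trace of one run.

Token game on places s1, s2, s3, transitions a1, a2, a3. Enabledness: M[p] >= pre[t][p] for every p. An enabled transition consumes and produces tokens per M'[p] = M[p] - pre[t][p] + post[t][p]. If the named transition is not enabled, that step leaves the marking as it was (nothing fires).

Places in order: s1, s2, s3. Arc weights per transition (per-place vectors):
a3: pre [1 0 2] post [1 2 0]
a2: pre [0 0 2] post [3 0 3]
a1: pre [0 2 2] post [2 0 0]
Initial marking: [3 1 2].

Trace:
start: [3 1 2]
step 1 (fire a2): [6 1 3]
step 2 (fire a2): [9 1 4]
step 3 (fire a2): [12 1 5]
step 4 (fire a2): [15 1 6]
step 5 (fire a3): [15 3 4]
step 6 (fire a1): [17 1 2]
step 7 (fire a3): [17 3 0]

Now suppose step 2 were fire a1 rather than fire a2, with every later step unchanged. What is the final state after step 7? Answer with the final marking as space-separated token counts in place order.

14 1 1

(re-executing from step 2 with the substitution; state before step 2: [6 1 3])
step 2 (fire a1): [6 1 3]
step 3 (fire a2): [9 1 4]
step 4 (fire a2): [12 1 5]
step 5 (fire a3): [12 3 3]
step 6 (fire a1): [14 1 1]
step 7 (fire a3): [14 1 1]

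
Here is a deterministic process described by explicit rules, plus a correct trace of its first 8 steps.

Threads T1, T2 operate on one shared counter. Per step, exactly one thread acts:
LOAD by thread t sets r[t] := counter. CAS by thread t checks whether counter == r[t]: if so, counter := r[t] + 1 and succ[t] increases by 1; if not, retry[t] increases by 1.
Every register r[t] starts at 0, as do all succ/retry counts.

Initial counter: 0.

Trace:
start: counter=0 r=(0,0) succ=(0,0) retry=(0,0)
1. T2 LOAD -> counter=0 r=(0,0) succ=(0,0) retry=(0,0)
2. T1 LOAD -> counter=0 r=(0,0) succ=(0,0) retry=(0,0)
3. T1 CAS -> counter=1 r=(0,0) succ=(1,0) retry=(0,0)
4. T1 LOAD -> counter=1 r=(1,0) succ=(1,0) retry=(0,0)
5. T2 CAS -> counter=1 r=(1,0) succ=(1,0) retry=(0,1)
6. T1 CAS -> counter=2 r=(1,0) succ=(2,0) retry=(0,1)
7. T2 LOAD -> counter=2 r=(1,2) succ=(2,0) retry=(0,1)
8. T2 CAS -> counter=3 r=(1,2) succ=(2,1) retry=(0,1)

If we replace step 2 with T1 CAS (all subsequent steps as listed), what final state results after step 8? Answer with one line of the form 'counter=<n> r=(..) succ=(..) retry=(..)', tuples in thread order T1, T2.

counter=3 r=(1,2) succ=(2,1) retry=(1,1)

(re-executing from step 2 with the substitution; state before step 2: counter=0 r=(0,0) succ=(0,0) retry=(0,0))
2. T1 CAS -> counter=1 r=(0,0) succ=(1,0) retry=(0,0)
3. T1 CAS -> counter=1 r=(0,0) succ=(1,0) retry=(1,0)
4. T1 LOAD -> counter=1 r=(1,0) succ=(1,0) retry=(1,0)
5. T2 CAS -> counter=1 r=(1,0) succ=(1,0) retry=(1,1)
6. T1 CAS -> counter=2 r=(1,0) succ=(2,0) retry=(1,1)
7. T2 LOAD -> counter=2 r=(1,2) succ=(2,0) retry=(1,1)
8. T2 CAS -> counter=3 r=(1,2) succ=(2,1) retry=(1,1)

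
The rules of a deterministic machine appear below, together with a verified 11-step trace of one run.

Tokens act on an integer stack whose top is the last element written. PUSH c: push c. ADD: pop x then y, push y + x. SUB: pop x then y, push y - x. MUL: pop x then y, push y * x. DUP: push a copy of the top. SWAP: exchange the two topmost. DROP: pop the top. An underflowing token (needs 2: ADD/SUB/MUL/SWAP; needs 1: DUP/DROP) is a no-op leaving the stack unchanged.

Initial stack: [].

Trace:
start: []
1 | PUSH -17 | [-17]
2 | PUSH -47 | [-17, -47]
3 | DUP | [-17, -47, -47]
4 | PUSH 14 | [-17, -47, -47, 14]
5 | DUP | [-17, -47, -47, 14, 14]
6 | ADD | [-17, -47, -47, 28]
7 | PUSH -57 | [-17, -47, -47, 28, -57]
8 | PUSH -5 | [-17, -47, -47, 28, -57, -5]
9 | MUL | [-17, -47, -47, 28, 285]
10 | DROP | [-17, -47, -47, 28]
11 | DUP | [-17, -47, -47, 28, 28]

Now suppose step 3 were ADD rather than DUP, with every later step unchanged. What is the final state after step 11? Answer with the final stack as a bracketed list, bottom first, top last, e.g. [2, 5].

(re-executing from step 3 with the substitution; state before step 3: [-17, -47])
3 | ADD | [-64]
4 | PUSH 14 | [-64, 14]
5 | DUP | [-64, 14, 14]
6 | ADD | [-64, 28]
7 | PUSH -57 | [-64, 28, -57]
8 | PUSH -5 | [-64, 28, -57, -5]
9 | MUL | [-64, 28, 285]
10 | DROP | [-64, 28]
11 | DUP | [-64, 28, 28]

[-64, 28, 28]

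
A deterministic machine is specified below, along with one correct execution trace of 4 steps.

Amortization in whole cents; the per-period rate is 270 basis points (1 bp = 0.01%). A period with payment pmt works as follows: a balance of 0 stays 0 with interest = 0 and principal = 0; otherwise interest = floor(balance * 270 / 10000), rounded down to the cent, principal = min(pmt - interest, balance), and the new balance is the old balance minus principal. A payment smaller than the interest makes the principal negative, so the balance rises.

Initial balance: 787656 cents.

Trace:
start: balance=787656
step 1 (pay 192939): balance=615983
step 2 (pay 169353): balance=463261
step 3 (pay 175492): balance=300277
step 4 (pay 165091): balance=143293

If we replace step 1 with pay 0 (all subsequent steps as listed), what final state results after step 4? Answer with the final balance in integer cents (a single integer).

(re-executing from step 1 with the substitution; state before step 1: balance=787656)
step 1 (pay 0): balance=808922
step 2 (pay 169353): balance=661409
step 3 (pay 175492): balance=503775
step 4 (pay 165091): balance=352285

352285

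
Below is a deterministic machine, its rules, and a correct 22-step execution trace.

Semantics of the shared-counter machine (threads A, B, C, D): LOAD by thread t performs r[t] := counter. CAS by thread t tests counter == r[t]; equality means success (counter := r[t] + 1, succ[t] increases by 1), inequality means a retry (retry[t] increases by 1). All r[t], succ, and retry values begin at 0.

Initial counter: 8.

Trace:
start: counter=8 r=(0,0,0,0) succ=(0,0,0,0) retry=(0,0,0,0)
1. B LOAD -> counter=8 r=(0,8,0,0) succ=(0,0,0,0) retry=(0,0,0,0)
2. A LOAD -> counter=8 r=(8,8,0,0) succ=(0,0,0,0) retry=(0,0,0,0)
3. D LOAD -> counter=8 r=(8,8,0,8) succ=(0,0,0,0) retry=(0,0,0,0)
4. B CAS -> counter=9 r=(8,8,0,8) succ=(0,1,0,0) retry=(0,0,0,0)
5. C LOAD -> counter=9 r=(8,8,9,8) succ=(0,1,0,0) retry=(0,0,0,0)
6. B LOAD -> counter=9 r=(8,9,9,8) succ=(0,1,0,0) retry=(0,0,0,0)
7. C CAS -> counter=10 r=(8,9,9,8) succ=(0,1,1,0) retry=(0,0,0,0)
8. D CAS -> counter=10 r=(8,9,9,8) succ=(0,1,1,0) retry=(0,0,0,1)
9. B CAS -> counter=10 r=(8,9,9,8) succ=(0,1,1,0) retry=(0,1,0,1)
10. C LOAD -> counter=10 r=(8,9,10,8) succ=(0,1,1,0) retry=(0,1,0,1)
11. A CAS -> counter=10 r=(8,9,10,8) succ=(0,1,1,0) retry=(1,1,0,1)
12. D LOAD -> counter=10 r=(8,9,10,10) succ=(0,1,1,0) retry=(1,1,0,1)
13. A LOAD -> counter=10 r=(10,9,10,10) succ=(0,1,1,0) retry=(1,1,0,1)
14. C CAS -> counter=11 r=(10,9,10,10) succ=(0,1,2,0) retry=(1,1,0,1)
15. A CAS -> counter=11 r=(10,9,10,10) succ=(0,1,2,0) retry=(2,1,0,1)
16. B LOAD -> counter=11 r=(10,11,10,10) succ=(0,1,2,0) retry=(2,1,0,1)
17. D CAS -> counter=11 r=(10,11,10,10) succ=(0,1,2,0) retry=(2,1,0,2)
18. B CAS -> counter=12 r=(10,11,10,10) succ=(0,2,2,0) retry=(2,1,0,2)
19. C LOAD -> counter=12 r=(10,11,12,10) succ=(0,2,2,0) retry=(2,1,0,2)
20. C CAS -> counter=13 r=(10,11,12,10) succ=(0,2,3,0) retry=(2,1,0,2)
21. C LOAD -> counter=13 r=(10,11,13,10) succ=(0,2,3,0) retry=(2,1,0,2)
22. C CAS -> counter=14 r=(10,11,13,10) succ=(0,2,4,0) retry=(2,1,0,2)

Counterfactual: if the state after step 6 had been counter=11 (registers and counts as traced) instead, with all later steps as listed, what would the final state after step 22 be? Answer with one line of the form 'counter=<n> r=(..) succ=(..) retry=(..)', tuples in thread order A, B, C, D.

counter=15 r=(11,12,14,11) succ=(0,2,3,0) retry=(2,1,1,2)

state after step 6 := counter=11 r=(8,9,9,8) succ=(0,1,0,0) retry=(0,0,0,0)
7. C CAS -> counter=11 r=(8,9,9,8) succ=(0,1,0,0) retry=(0,0,1,0)
8. D CAS -> counter=11 r=(8,9,9,8) succ=(0,1,0,0) retry=(0,0,1,1)
9. B CAS -> counter=11 r=(8,9,9,8) succ=(0,1,0,0) retry=(0,1,1,1)
10. C LOAD -> counter=11 r=(8,9,11,8) succ=(0,1,0,0) retry=(0,1,1,1)
11. A CAS -> counter=11 r=(8,9,11,8) succ=(0,1,0,0) retry=(1,1,1,1)
12. D LOAD -> counter=11 r=(8,9,11,11) succ=(0,1,0,0) retry=(1,1,1,1)
13. A LOAD -> counter=11 r=(11,9,11,11) succ=(0,1,0,0) retry=(1,1,1,1)
14. C CAS -> counter=12 r=(11,9,11,11) succ=(0,1,1,0) retry=(1,1,1,1)
15. A CAS -> counter=12 r=(11,9,11,11) succ=(0,1,1,0) retry=(2,1,1,1)
16. B LOAD -> counter=12 r=(11,12,11,11) succ=(0,1,1,0) retry=(2,1,1,1)
17. D CAS -> counter=12 r=(11,12,11,11) succ=(0,1,1,0) retry=(2,1,1,2)
18. B CAS -> counter=13 r=(11,12,11,11) succ=(0,2,1,0) retry=(2,1,1,2)
19. C LOAD -> counter=13 r=(11,12,13,11) succ=(0,2,1,0) retry=(2,1,1,2)
20. C CAS -> counter=14 r=(11,12,13,11) succ=(0,2,2,0) retry=(2,1,1,2)
21. C LOAD -> counter=14 r=(11,12,14,11) succ=(0,2,2,0) retry=(2,1,1,2)
22. C CAS -> counter=15 r=(11,12,14,11) succ=(0,2,3,0) retry=(2,1,1,2)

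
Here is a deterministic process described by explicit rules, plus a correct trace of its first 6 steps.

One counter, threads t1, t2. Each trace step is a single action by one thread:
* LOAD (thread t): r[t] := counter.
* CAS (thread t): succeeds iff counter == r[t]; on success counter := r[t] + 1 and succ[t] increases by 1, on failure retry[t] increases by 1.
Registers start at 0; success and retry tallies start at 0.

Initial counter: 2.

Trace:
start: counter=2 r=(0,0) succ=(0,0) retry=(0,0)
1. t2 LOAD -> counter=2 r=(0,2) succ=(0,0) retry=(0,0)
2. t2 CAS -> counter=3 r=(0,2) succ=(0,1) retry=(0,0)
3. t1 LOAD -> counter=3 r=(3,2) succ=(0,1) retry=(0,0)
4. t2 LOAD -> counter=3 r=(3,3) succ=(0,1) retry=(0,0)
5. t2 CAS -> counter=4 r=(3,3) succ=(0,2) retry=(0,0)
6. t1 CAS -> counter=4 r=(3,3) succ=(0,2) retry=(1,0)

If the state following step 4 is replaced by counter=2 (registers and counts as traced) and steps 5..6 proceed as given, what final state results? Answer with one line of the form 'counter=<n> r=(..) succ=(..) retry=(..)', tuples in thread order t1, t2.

counter=2 r=(3,3) succ=(0,1) retry=(1,1)

state after step 4 := counter=2 r=(3,3) succ=(0,1) retry=(0,0)
5. t2 CAS -> counter=2 r=(3,3) succ=(0,1) retry=(0,1)
6. t1 CAS -> counter=2 r=(3,3) succ=(0,1) retry=(1,1)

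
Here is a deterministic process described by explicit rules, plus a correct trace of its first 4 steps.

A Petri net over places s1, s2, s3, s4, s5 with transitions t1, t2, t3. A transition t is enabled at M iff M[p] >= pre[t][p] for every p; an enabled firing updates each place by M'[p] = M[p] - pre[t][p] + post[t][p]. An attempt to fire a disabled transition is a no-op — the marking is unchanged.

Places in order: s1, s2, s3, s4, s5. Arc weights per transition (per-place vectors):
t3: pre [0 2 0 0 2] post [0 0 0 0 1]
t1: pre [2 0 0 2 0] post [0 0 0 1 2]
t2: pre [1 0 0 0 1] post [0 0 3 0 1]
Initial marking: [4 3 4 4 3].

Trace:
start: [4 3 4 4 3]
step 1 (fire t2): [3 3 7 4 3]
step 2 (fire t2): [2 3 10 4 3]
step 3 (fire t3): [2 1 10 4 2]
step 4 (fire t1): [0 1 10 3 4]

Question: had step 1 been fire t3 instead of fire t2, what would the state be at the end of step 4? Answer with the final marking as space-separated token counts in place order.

(re-executing from step 1 with the substitution; state before step 1: [4 3 4 4 3])
step 1 (fire t3): [4 1 4 4 2]
step 2 (fire t2): [3 1 7 4 2]
step 3 (fire t3): [3 1 7 4 2]
step 4 (fire t1): [1 1 7 3 4]

1 1 7 3 4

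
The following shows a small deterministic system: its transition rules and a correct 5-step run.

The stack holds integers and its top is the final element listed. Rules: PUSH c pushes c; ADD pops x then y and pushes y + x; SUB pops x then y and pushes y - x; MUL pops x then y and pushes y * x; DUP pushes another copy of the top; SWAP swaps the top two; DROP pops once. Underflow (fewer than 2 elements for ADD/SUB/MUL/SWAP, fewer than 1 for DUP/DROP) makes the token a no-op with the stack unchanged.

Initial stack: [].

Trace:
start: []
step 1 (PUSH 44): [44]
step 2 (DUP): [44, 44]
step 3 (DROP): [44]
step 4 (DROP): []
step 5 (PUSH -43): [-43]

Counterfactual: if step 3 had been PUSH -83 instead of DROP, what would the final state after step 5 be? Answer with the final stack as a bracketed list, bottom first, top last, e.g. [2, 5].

[44, 44, -43]

(re-executing from step 3 with the substitution; state before step 3: [44, 44])
step 3 (PUSH -83): [44, 44, -83]
step 4 (DROP): [44, 44]
step 5 (PUSH -43): [44, 44, -43]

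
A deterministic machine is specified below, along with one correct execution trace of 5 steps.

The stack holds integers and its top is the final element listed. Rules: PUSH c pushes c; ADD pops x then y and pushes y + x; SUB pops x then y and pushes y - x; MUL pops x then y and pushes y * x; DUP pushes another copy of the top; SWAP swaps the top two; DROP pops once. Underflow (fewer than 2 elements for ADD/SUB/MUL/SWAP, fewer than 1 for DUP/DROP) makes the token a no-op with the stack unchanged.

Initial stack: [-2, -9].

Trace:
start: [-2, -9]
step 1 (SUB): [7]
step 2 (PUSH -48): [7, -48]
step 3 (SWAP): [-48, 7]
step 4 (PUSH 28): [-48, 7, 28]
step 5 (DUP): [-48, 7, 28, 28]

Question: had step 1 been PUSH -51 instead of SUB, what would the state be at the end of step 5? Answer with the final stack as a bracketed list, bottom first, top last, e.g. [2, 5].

(re-executing from step 1 with the substitution; state before step 1: [-2, -9])
step 1 (PUSH -51): [-2, -9, -51]
step 2 (PUSH -48): [-2, -9, -51, -48]
step 3 (SWAP): [-2, -9, -48, -51]
step 4 (PUSH 28): [-2, -9, -48, -51, 28]
step 5 (DUP): [-2, -9, -48, -51, 28, 28]

[-2, -9, -48, -51, 28, 28]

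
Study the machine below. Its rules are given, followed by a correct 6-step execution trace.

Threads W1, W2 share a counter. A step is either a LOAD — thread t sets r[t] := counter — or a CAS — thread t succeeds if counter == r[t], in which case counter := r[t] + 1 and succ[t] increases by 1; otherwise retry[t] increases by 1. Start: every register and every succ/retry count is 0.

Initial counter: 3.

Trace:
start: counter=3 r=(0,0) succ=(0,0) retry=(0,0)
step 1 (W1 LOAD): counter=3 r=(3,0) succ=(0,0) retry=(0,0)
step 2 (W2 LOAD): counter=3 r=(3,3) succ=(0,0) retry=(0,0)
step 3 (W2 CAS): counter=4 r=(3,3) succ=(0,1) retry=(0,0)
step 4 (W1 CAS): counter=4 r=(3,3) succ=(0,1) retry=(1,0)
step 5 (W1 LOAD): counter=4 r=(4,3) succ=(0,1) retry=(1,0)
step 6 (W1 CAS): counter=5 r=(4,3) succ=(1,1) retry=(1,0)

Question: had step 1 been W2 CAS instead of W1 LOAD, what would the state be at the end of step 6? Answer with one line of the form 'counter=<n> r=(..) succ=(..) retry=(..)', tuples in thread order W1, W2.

(re-executing from step 1 with the substitution; state before step 1: counter=3 r=(0,0) succ=(0,0) retry=(0,0))
step 1 (W2 CAS): counter=3 r=(0,0) succ=(0,0) retry=(0,1)
step 2 (W2 LOAD): counter=3 r=(0,3) succ=(0,0) retry=(0,1)
step 3 (W2 CAS): counter=4 r=(0,3) succ=(0,1) retry=(0,1)
step 4 (W1 CAS): counter=4 r=(0,3) succ=(0,1) retry=(1,1)
step 5 (W1 LOAD): counter=4 r=(4,3) succ=(0,1) retry=(1,1)
step 6 (W1 CAS): counter=5 r=(4,3) succ=(1,1) retry=(1,1)

counter=5 r=(4,3) succ=(1,1) retry=(1,1)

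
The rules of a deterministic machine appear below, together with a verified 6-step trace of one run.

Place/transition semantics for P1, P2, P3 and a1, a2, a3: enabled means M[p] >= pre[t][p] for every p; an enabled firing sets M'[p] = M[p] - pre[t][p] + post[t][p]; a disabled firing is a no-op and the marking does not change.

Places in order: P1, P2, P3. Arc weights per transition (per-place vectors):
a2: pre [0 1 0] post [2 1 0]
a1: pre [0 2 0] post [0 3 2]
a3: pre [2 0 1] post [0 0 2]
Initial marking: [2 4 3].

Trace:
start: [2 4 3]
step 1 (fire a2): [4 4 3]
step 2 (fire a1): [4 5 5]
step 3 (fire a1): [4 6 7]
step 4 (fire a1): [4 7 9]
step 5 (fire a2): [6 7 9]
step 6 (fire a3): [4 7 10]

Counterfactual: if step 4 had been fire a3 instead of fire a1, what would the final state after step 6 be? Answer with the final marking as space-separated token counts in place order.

(re-executing from step 4 with the substitution; state before step 4: [4 6 7])
step 4 (fire a3): [2 6 8]
step 5 (fire a2): [4 6 8]
step 6 (fire a3): [2 6 9]

2 6 9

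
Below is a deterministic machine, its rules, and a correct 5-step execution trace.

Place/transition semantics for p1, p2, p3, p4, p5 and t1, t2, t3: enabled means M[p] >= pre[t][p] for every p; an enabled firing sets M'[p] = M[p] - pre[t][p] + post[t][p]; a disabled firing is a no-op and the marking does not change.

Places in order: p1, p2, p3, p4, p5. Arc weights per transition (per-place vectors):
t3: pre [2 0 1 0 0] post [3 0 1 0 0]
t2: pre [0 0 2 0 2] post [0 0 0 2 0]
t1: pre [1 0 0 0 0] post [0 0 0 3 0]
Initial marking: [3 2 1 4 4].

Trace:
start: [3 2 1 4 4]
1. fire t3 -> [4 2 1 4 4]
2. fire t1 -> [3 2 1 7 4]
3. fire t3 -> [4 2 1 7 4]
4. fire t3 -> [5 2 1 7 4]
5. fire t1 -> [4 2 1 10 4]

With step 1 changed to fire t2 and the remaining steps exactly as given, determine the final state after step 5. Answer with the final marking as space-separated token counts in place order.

3 2 1 10 4

(re-executing from step 1 with the substitution; state before step 1: [3 2 1 4 4])
1. fire t2 -> [3 2 1 4 4]
2. fire t1 -> [2 2 1 7 4]
3. fire t3 -> [3 2 1 7 4]
4. fire t3 -> [4 2 1 7 4]
5. fire t1 -> [3 2 1 10 4]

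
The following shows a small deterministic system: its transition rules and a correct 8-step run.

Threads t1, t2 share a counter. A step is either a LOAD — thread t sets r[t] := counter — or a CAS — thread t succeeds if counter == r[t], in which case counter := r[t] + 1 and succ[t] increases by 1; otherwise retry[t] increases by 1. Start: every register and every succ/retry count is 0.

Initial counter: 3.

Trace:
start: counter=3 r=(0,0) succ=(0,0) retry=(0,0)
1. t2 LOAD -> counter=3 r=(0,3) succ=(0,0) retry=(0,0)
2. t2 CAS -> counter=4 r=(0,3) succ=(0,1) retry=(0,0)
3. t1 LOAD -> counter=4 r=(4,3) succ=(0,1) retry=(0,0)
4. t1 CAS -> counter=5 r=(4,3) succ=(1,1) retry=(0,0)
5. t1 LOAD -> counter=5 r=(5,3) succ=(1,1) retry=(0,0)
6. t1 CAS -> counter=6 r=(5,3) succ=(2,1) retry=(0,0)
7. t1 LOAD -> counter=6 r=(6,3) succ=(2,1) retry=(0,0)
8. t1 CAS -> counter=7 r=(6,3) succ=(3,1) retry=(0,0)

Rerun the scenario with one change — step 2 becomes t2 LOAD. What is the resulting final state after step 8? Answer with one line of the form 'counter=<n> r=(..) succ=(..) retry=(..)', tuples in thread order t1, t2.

(re-executing from step 2 with the substitution; state before step 2: counter=3 r=(0,3) succ=(0,0) retry=(0,0))
2. t2 LOAD -> counter=3 r=(0,3) succ=(0,0) retry=(0,0)
3. t1 LOAD -> counter=3 r=(3,3) succ=(0,0) retry=(0,0)
4. t1 CAS -> counter=4 r=(3,3) succ=(1,0) retry=(0,0)
5. t1 LOAD -> counter=4 r=(4,3) succ=(1,0) retry=(0,0)
6. t1 CAS -> counter=5 r=(4,3) succ=(2,0) retry=(0,0)
7. t1 LOAD -> counter=5 r=(5,3) succ=(2,0) retry=(0,0)
8. t1 CAS -> counter=6 r=(5,3) succ=(3,0) retry=(0,0)

counter=6 r=(5,3) succ=(3,0) retry=(0,0)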